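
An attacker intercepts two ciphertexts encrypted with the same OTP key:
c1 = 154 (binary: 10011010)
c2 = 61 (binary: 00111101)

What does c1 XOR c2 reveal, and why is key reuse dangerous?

Step 1: c1 XOR c2 = (m1 XOR k) XOR (m2 XOR k).
Step 2: By XOR associativity/commutativity: = m1 XOR m2 XOR k XOR k = m1 XOR m2.
Step 3: 10011010 XOR 00111101 = 10100111 = 167.
Step 4: The key cancels out! An attacker learns m1 XOR m2 = 167, revealing the relationship between plaintexts.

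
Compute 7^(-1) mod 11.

Step 1: We need x such that 7 * x = 1 (mod 11).
Step 2: Using the extended Euclidean algorithm or trial:
  7 * 8 = 56 = 5 * 11 + 1.
Step 3: Since 56 mod 11 = 1, the inverse is x = 8.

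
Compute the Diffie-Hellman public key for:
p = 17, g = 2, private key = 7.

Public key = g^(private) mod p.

Step 1: A = g^a mod p = 2^7 mod 17.
  2^1 mod 17 = 2
  2^2 mod 17 = (2 * 2) mod 17 = 4
  2^3 mod 17 = (4 * 2) mod 17 = 8
  2^4 mod 17 = (8 * 2) mod 17 = 16
  2^5 mod 17 = (16 * 2) mod 17 = 15
  2^6 mod 17 = (15 * 2) mod 17 = 13
  2^7 mod 17 = (13 * 2) mod 17 = 9
Result: A = 9.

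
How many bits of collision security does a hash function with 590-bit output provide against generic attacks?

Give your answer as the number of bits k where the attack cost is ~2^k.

Step 1: The hash has a 590-bit output.
Step 2: Collision resistance means it should be infeasible to find any x != y with h(x) = h(y).
By the birthday bound, a generic collision search succeeds after about sqrt(2^590) = 2^(590/2) = 2^295 evaluations.
Step 3: Security level = 295 bits.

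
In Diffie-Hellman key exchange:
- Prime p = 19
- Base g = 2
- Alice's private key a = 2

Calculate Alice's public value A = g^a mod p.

Step 1: A = g^a mod p = 2^2 mod 19.
  2^1 mod 19 = 2
  2^2 mod 19 = (2 * 2) mod 19 = 4
Result: A = 4.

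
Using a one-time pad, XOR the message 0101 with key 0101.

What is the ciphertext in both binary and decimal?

Step 1: Write out the XOR operation bit by bit:
  Message: 0101
  Key:     0101
  XOR:     0000
Step 2: Convert to decimal: 0000 = 0.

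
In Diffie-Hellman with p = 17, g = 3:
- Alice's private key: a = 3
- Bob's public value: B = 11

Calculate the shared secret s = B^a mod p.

Step 1: s = B^a mod p = 11^3 mod 17.
  11^1 mod 17 = 11
  11^2 mod 17 = (11 * 11) mod 17 = 2
  11^3 mod 17 = (2 * 11) mod 17 = 5
Result: shared secret = 5.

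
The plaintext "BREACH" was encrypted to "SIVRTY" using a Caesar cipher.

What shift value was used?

Step 1: Compare first letters: B (position 1) -> S (position 18).
Step 2: Shift = (18 - 1) mod 26 = 17.
The shift value is 17.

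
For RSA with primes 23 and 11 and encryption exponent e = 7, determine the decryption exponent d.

Step 1: n = 23 * 11 = 253.
Step 2: phi(n) = 22 * 10 = 220.
Step 3: Find d such that 7 * d = 1 (mod 220).
Step 4: d = 7^(-1) mod 220 = 63.
Verification: 7 * 63 = 441 = 2 * 220 + 1.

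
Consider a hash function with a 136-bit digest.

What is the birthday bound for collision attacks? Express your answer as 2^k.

Step 1: The birthday paradox gives collision probability ~50% after sqrt(2^n) = 2^(n/2) hashes.
Step 2: For 136-bit output: 2^(136/2) = 2^68.
Step 3: Approximately 2^68 hash computations needed.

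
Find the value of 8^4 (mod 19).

Step 1: Compute 8^4 mod 19 step by step, reducing modulo 19 at each step.
  8^1 mod 19 = 8
  8^2 mod 19 = (8 * 8) mod 19 = 7
  8^3 mod 19 = (7 * 8) mod 19 = 18
  8^4 mod 19 = (18 * 8) mod 19 = 11
Step 2: Result = 11.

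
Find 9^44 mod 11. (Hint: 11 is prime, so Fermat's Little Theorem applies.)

Step 1: Since 11 is prime, by Fermat's Little Theorem: 9^10 = 1 (mod 11).
Step 2: Reduce exponent: 44 mod 10 = 4.
Step 3: So 9^44 = 9^4 (mod 11).
Step 4: 9^4 mod 11 = 5.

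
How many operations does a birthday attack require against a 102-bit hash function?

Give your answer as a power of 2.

Step 1: The birthday paradox gives collision probability ~50% after sqrt(2^n) = 2^(n/2) hashes.
Step 2: For 102-bit output: 2^(102/2) = 2^51.
Step 3: Approximately 2^51 hash computations needed.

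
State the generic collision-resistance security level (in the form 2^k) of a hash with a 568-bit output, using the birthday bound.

Step 1: The birthday paradox gives collision probability ~50% after sqrt(2^n) = 2^(n/2) hashes.
Step 2: For 568-bit output: 2^(568/2) = 2^284.
Step 3: Approximately 2^284 hash computations needed.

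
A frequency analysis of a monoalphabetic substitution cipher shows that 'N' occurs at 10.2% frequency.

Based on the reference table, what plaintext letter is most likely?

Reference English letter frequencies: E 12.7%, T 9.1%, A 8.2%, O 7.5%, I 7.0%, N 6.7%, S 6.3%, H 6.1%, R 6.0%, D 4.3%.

Step 1: The observed frequency is 10.2%.
Step 2: Compare with English frequencies:
  E: 12.7% (difference: 2.5%)
  T: 9.1% (difference: 1.1%) <-- closest
  A: 8.2% (difference: 2.0%)
  O: 7.5% (difference: 2.7%)
  I: 7.0% (difference: 3.2%)
  N: 6.7% (difference: 3.5%)
  S: 6.3% (difference: 3.9%)
  H: 6.1% (difference: 4.1%)
  R: 6.0% (difference: 4.2%)
  D: 4.3% (difference: 5.9%)
Step 3: 'N' most likely represents 'T' (frequency 9.1%).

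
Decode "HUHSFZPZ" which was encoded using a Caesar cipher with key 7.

Step 1: Reverse the shift by subtracting 7 from each letter position.
  H (position 7) -> position (7-7) mod 26 = 0 -> A
  U (position 20) -> position (20-7) mod 26 = 13 -> N
  H (position 7) -> position (7-7) mod 26 = 0 -> A
  S (position 18) -> position (18-7) mod 26 = 11 -> L
  F (position 5) -> position (5-7) mod 26 = 24 -> Y
  Z (position 25) -> position (25-7) mod 26 = 18 -> S
  P (position 15) -> position (15-7) mod 26 = 8 -> I
  Z (position 25) -> position (25-7) mod 26 = 18 -> S
Decrypted message: ANALYSIS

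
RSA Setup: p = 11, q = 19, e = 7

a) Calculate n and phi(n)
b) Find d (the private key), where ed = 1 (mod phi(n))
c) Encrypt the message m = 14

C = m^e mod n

Step 1: n = 11 * 19 = 209.
Step 2: phi(n) = (11-1)(19-1) = 10 * 18 = 180.
Step 3: Find d = 7^(-1) mod 180 = 103.
  Verify: 7 * 103 = 721 = 1 (mod 180).
Step 4: C = 14^7 mod 209 = 174.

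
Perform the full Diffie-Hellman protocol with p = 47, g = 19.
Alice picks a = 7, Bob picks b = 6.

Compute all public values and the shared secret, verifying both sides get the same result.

Step 1: A = g^a mod p = 19^7 mod 47 = 30.
Step 2: B = g^b mod p = 19^6 mod 47 = 9.
Step 3: Alice computes s = B^a mod p = 9^7 mod 47 = 14.
Step 4: Bob computes s = A^b mod p = 30^6 mod 47 = 14.
Both sides agree: shared secret = 14.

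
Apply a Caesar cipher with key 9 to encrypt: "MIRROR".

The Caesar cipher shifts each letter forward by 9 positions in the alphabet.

Step 1: For each letter, shift forward by 9 positions (mod 26).
  M (position 12) -> position (12+9) mod 26 = 21 -> V
  I (position 8) -> position (8+9) mod 26 = 17 -> R
  R (position 17) -> position (17+9) mod 26 = 0 -> A
  R (position 17) -> position (17+9) mod 26 = 0 -> A
  O (position 14) -> position (14+9) mod 26 = 23 -> X
  R (position 17) -> position (17+9) mod 26 = 0 -> A
Result: VRAAXA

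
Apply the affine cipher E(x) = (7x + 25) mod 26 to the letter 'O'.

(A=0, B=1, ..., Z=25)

Step 1: Convert 'O' to number: x = 14.
Step 2: E(14) = (7 * 14 + 25) mod 26 = 123 mod 26 = 19.
Step 3: Convert 19 back to letter: T.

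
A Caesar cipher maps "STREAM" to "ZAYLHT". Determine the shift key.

Step 1: Compare first letters: S (position 18) -> Z (position 25).
Step 2: Shift = (25 - 18) mod 26 = 7.
The shift value is 7.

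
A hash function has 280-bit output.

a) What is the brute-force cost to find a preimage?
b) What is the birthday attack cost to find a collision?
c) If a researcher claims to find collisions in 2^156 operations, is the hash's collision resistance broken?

Step 1: Preimage resistance requires brute-force of 2^280 operations.
Step 2: Collision resistance (birthday bound) = 2^(280/2) = 2^140.
Step 3: The claimed attack costs 2^156 operations.
Step 4: Since 2^156 >= 2^140, the claimed attack is no faster than the generic birthday attack, so this does not break collision resistance.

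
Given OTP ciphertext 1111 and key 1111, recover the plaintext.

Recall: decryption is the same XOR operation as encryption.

Step 1: XOR ciphertext with key:
  Ciphertext: 1111
  Key:        1111
  XOR:        0000
Step 2: Plaintext = 0000 = 0 in decimal.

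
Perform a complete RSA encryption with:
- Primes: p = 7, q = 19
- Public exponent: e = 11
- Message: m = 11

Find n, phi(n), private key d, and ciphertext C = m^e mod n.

Step 1: n = 7 * 19 = 133.
Step 2: phi(n) = (7-1)(19-1) = 6 * 18 = 108.
Step 3: Find d = 11^(-1) mod 108 = 59.
  Verify: 11 * 59 = 649 = 1 (mod 108).
Step 4: C = 11^11 mod 133 = 121.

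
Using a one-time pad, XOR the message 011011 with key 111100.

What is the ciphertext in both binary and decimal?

Step 1: Write out the XOR operation bit by bit:
  Message: 011011
  Key:     111100
  XOR:     100111
Step 2: Convert to decimal: 100111 = 39.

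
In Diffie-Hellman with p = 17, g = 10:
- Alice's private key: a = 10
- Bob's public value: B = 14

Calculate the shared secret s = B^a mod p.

Step 1: s = B^a mod p = 14^10 mod 17.
  14^1 mod 17 = 14
  14^2 mod 17 = (14 * 14) mod 17 = 9
  14^3 mod 17 = (9 * 14) mod 17 = 7
  14^4 mod 17 = (7 * 14) mod 17 = 13
  14^5 mod 17 = (13 * 14) mod 17 = 12
  14^6 mod 17 = (12 * 14) mod 17 = 15
  14^7 mod 17 = (15 * 14) mod 17 = 6
  14^8 mod 17 = (6 * 14) mod 17 = 16
  14^9 mod 17 = (16 * 14) mod 17 = 3
  14^10 mod 17 = (3 * 14) mod 17 = 8
Result: shared secret = 8.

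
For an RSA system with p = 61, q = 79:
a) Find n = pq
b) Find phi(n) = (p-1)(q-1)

Step 1: n = p * q = 61 * 79 = 4819.
Step 2: phi(n) = (p-1)(q-1) = 60 * 78 = 4680.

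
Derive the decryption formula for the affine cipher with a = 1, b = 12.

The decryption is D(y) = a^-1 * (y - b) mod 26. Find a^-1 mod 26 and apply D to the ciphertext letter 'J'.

Step 1: Find a^-1, the modular inverse of 1 mod 26.
Step 2: We need 1 * a^-1 = 1 (mod 26).
Step 3: 1 * 1 = 1 = 0 * 26 + 1, so a^-1 = 1.
Step 4: D(y) = 1(y - 12) mod 26.
Step 5: Apply to 'J' (y = 9): D(9) = 1 * (9 - 12) mod 26 = 1 * -3 mod 26 = 23 -> 'X'.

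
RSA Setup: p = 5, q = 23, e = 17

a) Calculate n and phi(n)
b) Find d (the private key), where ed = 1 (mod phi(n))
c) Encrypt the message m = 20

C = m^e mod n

Step 1: n = 5 * 23 = 115.
Step 2: phi(n) = (5-1)(23-1) = 4 * 22 = 88.
Step 3: Find d = 17^(-1) mod 88 = 57.
  Verify: 17 * 57 = 969 = 1 (mod 88).
Step 4: C = 20^17 mod 115 = 30.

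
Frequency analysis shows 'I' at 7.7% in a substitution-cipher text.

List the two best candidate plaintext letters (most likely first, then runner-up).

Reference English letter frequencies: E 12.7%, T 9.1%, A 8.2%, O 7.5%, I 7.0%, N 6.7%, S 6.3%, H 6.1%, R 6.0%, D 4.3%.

Step 1: Observed frequency of 'I' is 7.7%.
Step 2: Compute distances to each reference frequency and sort:
  O (7.5%): difference = 0.2% <-- BEST
  A (8.2%): difference = 0.5% <-- RUNNER-UP
  I (7.0%): difference = 0.7%
  N (6.7%): difference = 1.0%
  T (9.1%): difference = 1.4%
Step 3: Most likely is 'O' (7.5%, diff 0.2%); second most likely is 'A' (8.2%, diff 0.5%).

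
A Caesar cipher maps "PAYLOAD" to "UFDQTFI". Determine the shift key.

Step 1: Compare first letters: P (position 15) -> U (position 20).
Step 2: Shift = (20 - 15) mod 26 = 5.
The shift value is 5.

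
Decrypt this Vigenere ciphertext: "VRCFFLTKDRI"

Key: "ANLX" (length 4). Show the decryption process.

Step 1: Key 'ANLX' has length 4. Extended key: ANLXANLXANL
Step 2: Decrypt each position:
  V(21) - A(0) = 21 = V
  R(17) - N(13) = 4 = E
  C(2) - L(11) = 17 = R
  F(5) - X(23) = 8 = I
  F(5) - A(0) = 5 = F
  L(11) - N(13) = 24 = Y
  T(19) - L(11) = 8 = I
  K(10) - X(23) = 13 = N
  D(3) - A(0) = 3 = D
  R(17) - N(13) = 4 = E
  I(8) - L(11) = 23 = X
Plaintext: VERIFYINDEX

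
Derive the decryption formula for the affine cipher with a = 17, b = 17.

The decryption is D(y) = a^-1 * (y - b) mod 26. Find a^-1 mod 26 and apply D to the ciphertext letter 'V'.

Step 1: Find a^-1, the modular inverse of 17 mod 26.
Step 2: We need 17 * a^-1 = 1 (mod 26).
Step 3: 17 * 23 = 391 = 15 * 26 + 1, so a^-1 = 23.
Step 4: D(y) = 23(y - 17) mod 26.
Step 5: Apply to 'V' (y = 21): D(21) = 23 * (21 - 17) mod 26 = 23 * 4 mod 26 = 14 -> 'O'.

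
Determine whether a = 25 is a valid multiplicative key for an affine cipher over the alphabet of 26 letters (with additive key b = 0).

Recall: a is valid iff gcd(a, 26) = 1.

Step 1: Compute gcd(25, 26).
Step 2: gcd(25, 26) = 1.
Since gcd = 1, 25 is coprime with 26, so it is a valid key.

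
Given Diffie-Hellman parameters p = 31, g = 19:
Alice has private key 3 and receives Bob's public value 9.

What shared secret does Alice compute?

Step 1: s = B^a mod p = 9^3 mod 31.
  9^1 mod 31 = 9
  9^2 mod 31 = (9 * 9) mod 31 = 19
  9^3 mod 31 = (19 * 9) mod 31 = 16
Result: shared secret = 16.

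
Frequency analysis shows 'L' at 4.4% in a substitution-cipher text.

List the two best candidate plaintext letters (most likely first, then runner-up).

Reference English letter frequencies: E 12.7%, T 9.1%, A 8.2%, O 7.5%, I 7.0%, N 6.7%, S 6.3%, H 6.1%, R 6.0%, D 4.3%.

Step 1: Observed frequency of 'L' is 4.4%.
Step 2: Compute distances to each reference frequency and sort:
  D (4.3%): difference = 0.1% <-- BEST
  R (6.0%): difference = 1.6% <-- RUNNER-UP
  H (6.1%): difference = 1.7%
  S (6.3%): difference = 1.9%
  N (6.7%): difference = 2.3%
Step 3: Most likely is 'D' (4.3%, diff 0.1%); second most likely is 'R' (6.0%, diff 1.6%).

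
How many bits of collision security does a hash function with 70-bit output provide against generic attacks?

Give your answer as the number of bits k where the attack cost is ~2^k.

Step 1: The hash has a 70-bit output.
Step 2: Collision resistance means it should be infeasible to find any x != y with h(x) = h(y).
By the birthday bound, a generic collision search succeeds after about sqrt(2^70) = 2^(70/2) = 2^35 evaluations.
Step 3: Security level = 35 bits.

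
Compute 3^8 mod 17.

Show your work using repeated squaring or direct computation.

Step 1: Compute 3^8 mod 17 step by step, reducing modulo 17 at each step.
  3^1 mod 17 = 3
  3^2 mod 17 = (3 * 3) mod 17 = 9
  3^3 mod 17 = (9 * 3) mod 17 = 10
  3^4 mod 17 = (10 * 3) mod 17 = 13
  3^5 mod 17 = (13 * 3) mod 17 = 5
  3^6 mod 17 = (5 * 3) mod 17 = 15
  3^7 mod 17 = (15 * 3) mod 17 = 11
  3^8 mod 17 = (11 * 3) mod 17 = 16
Step 2: Result = 16.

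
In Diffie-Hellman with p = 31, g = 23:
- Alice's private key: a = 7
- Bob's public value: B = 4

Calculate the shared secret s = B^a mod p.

Step 1: s = B^a mod p = 4^7 mod 31.
  4^1 mod 31 = 4
  4^2 mod 31 = (4 * 4) mod 31 = 16
  4^3 mod 31 = (16 * 4) mod 31 = 2
  4^4 mod 31 = (2 * 4) mod 31 = 8
  4^5 mod 31 = (8 * 4) mod 31 = 1
  4^6 mod 31 = (1 * 4) mod 31 = 4
  4^7 mod 31 = (4 * 4) mod 31 = 16
Result: shared secret = 16.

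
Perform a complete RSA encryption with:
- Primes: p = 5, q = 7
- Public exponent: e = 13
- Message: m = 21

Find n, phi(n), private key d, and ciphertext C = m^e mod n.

Step 1: n = 5 * 7 = 35.
Step 2: phi(n) = (5-1)(7-1) = 4 * 6 = 24.
Step 3: Find d = 13^(-1) mod 24 = 13.
  Verify: 13 * 13 = 169 = 1 (mod 24).
Step 4: C = 21^13 mod 35 = 21.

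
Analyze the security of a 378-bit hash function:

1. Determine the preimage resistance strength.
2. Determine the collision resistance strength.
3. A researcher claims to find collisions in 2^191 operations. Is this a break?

Step 1: Preimage resistance requires brute-force of 2^378 operations.
Step 2: Collision resistance (birthday bound) = 2^(378/2) = 2^189.
Step 3: The claimed attack costs 2^191 operations.
Step 4: Since 2^191 >= 2^189, the claimed attack is no faster than the generic birthday attack, so this does not break collision resistance.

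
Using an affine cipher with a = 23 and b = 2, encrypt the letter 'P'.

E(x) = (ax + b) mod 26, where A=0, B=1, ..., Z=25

Step 1: Convert 'P' to number: x = 15.
Step 2: E(15) = (23 * 15 + 2) mod 26 = 347 mod 26 = 9.
Step 3: Convert 9 back to letter: J.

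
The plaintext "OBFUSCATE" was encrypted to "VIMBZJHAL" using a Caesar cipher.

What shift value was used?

Step 1: Compare first letters: O (position 14) -> V (position 21).
Step 2: Shift = (21 - 14) mod 26 = 7.
The shift value is 7.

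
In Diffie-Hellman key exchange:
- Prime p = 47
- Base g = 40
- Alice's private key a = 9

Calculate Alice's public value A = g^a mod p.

Step 1: A = g^a mod p = 40^9 mod 47.
  40^1 mod 47 = 40
  40^2 mod 47 = (40 * 40) mod 47 = 2
  40^3 mod 47 = (2 * 40) mod 47 = 33
  40^4 mod 47 = (33 * 40) mod 47 = 4
  40^5 mod 47 = (4 * 40) mod 47 = 19
  40^6 mod 47 = (19 * 40) mod 47 = 8
  40^7 mod 47 = (8 * 40) mod 47 = 38
  40^8 mod 47 = (38 * 40) mod 47 = 16
  40^9 mod 47 = (16 * 40) mod 47 = 29
Result: A = 29.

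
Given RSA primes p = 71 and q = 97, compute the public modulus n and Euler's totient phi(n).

Step 1: n = p * q = 71 * 97 = 6887.
Step 2: phi(n) = (p-1)(q-1) = 70 * 96 = 6720.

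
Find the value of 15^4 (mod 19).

Step 1: Compute 15^4 mod 19 step by step, reducing modulo 19 at each step.
  15^1 mod 19 = 15
  15^2 mod 19 = (15 * 15) mod 19 = 16
  15^3 mod 19 = (16 * 15) mod 19 = 12
  15^4 mod 19 = (12 * 15) mod 19 = 9
Step 2: Result = 9.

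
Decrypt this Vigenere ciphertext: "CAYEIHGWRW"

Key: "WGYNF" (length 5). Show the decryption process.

Step 1: Key 'WGYNF' has length 5. Extended key: WGYNFWGYNF
Step 2: Decrypt each position:
  C(2) - W(22) = 6 = G
  A(0) - G(6) = 20 = U
  Y(24) - Y(24) = 0 = A
  E(4) - N(13) = 17 = R
  I(8) - F(5) = 3 = D
  H(7) - W(22) = 11 = L
  G(6) - G(6) = 0 = A
  W(22) - Y(24) = 24 = Y
  R(17) - N(13) = 4 = E
  W(22) - F(5) = 17 = R
Plaintext: GUARDLAYER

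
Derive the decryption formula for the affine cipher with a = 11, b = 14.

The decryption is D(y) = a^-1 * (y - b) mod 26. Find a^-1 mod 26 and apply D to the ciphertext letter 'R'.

Step 1: Find a^-1, the modular inverse of 11 mod 26.
Step 2: We need 11 * a^-1 = 1 (mod 26).
Step 3: 11 * 19 = 209 = 8 * 26 + 1, so a^-1 = 19.
Step 4: D(y) = 19(y - 14) mod 26.
Step 5: Apply to 'R' (y = 17): D(17) = 19 * (17 - 14) mod 26 = 19 * 3 mod 26 = 5 -> 'F'.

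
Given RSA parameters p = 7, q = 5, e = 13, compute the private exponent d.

Step 1: n = 7 * 5 = 35.
Step 2: phi(n) = 6 * 4 = 24.
Step 3: Find d such that 13 * d = 1 (mod 24).
Step 4: d = 13^(-1) mod 24 = 13.
Verification: 13 * 13 = 169 = 7 * 24 + 1.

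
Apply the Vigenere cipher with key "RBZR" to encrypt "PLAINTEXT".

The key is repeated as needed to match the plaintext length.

Step 1: Repeat key to match plaintext length:
  Plaintext: PLAINTEXT
  Key:       RBZRRBZRR
Step 2: Encrypt each letter:
  P(15) + R(17) = (15+17) mod 26 = 6 = G
  L(11) + B(1) = (11+1) mod 26 = 12 = M
  A(0) + Z(25) = (0+25) mod 26 = 25 = Z
  I(8) + R(17) = (8+17) mod 26 = 25 = Z
  N(13) + R(17) = (13+17) mod 26 = 4 = E
  T(19) + B(1) = (19+1) mod 26 = 20 = U
  E(4) + Z(25) = (4+25) mod 26 = 3 = D
  X(23) + R(17) = (23+17) mod 26 = 14 = O
  T(19) + R(17) = (19+17) mod 26 = 10 = K
Ciphertext: GMZZEUDOK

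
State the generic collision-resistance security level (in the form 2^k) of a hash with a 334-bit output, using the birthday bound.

Step 1: The birthday paradox gives collision probability ~50% after sqrt(2^n) = 2^(n/2) hashes.
Step 2: For 334-bit output: 2^(334/2) = 2^167.
Step 3: Approximately 2^167 hash computations needed.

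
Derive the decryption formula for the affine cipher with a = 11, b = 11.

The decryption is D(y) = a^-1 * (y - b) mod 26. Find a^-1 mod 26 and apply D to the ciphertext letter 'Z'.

Step 1: Find a^-1, the modular inverse of 11 mod 26.
Step 2: We need 11 * a^-1 = 1 (mod 26).
Step 3: 11 * 19 = 209 = 8 * 26 + 1, so a^-1 = 19.
Step 4: D(y) = 19(y - 11) mod 26.
Step 5: Apply to 'Z' (y = 25): D(25) = 19 * (25 - 11) mod 26 = 19 * 14 mod 26 = 6 -> 'G'.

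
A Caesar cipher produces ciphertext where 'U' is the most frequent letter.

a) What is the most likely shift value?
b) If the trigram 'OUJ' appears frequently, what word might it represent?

Step 1: In English, 'E' is the most frequent letter (12.7%).
Step 2: The most frequent ciphertext letter is 'U' (position 20).
Step 3: Shift = (20 - 4) mod 26 = 16.
Step 4: Decrypt 'OUJ' by shifting back 16:
  O -> Y
  U -> E
  J -> T
Step 5: 'OUJ' decrypts to 'YET'.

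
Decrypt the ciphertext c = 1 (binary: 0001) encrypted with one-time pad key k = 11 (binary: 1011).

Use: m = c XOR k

Step 1: XOR ciphertext with key:
  Ciphertext: 0001
  Key:        1011
  XOR:        1010
Step 2: Plaintext = 1010 = 10 in decimal.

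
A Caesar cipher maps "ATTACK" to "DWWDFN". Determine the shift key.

Step 1: Compare first letters: A (position 0) -> D (position 3).
Step 2: Shift = (3 - 0) mod 26 = 3.
The shift value is 3.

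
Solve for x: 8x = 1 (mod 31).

Step 1: We need x such that 8 * x = 1 (mod 31).
Step 2: Using the extended Euclidean algorithm or trial:
  8 * 4 = 32 = 1 * 31 + 1.
Step 3: Since 32 mod 31 = 1, the inverse is x = 4.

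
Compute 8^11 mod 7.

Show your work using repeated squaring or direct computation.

Step 1: Compute 8^11 mod 7 step by step, reducing modulo 7 at each step.
  8^1 mod 7 = 1
  8^2 mod 7 = (1 * 8) mod 7 = 1
  8^3 mod 7 = (1 * 8) mod 7 = 1
  8^4 mod 7 = (1 * 8) mod 7 = 1
  8^5 mod 7 = (1 * 8) mod 7 = 1
  8^6 mod 7 = (1 * 8) mod 7 = 1
  8^7 mod 7 = (1 * 8) mod 7 = 1
  8^8 mod 7 = (1 * 8) mod 7 = 1
  8^9 mod 7 = (1 * 8) mod 7 = 1
  8^10 mod 7 = (1 * 8) mod 7 = 1
  8^11 mod 7 = (1 * 8) mod 7 = 1
Step 2: Result = 1.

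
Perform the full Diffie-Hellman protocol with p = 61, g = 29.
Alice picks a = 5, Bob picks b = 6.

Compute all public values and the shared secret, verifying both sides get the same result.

Step 1: A = g^a mod p = 29^5 mod 61 = 21.
Step 2: B = g^b mod p = 29^6 mod 61 = 60.
Step 3: Alice computes s = B^a mod p = 60^5 mod 61 = 60.
Step 4: Bob computes s = A^b mod p = 21^6 mod 61 = 60.
Both sides agree: shared secret = 60.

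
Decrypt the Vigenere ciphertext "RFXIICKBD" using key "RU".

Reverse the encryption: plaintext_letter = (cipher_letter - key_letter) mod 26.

Step 1: Extend key: RURURURUR
Step 2: Decrypt each letter (c - k) mod 26:
  R(17) - R(17) = (17-17) mod 26 = 0 = A
  F(5) - U(20) = (5-20) mod 26 = 11 = L
  X(23) - R(17) = (23-17) mod 26 = 6 = G
  I(8) - U(20) = (8-20) mod 26 = 14 = O
  I(8) - R(17) = (8-17) mod 26 = 17 = R
  C(2) - U(20) = (2-20) mod 26 = 8 = I
  K(10) - R(17) = (10-17) mod 26 = 19 = T
  B(1) - U(20) = (1-20) mod 26 = 7 = H
  D(3) - R(17) = (3-17) mod 26 = 12 = M
Plaintext: ALGORITHM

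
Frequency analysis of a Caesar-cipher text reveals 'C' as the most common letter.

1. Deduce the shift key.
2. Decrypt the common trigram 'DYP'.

Step 1: In English, 'E' is the most frequent letter (12.7%).
Step 2: The most frequent ciphertext letter is 'C' (position 2).
Step 3: Shift = (2 - 4) mod 26 = 24.
Step 4: Decrypt 'DYP' by shifting back 24:
  D -> F
  Y -> A
  P -> R
Step 5: 'DYP' decrypts to 'FAR'.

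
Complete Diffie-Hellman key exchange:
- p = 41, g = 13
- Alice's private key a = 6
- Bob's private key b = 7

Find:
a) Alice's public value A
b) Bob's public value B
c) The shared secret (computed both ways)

Step 1: A = g^a mod p = 13^6 mod 41 = 2.
Step 2: B = g^b mod p = 13^7 mod 41 = 26.
Step 3: Alice computes s = B^a mod p = 26^6 mod 41 = 5.
Step 4: Bob computes s = A^b mod p = 2^7 mod 41 = 5.
Both sides agree: shared secret = 5.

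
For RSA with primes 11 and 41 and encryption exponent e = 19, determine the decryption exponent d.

Step 1: n = 11 * 41 = 451.
Step 2: phi(n) = 10 * 40 = 400.
Step 3: Find d such that 19 * d = 1 (mod 400).
Step 4: d = 19^(-1) mod 400 = 379.
Verification: 19 * 379 = 7201 = 18 * 400 + 1.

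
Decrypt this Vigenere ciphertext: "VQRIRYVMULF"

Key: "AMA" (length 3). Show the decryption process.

Step 1: Key 'AMA' has length 3. Extended key: AMAAMAAMAAM
Step 2: Decrypt each position:
  V(21) - A(0) = 21 = V
  Q(16) - M(12) = 4 = E
  R(17) - A(0) = 17 = R
  I(8) - A(0) = 8 = I
  R(17) - M(12) = 5 = F
  Y(24) - A(0) = 24 = Y
  V(21) - A(0) = 21 = V
  M(12) - M(12) = 0 = A
  U(20) - A(0) = 20 = U
  L(11) - A(0) = 11 = L
  F(5) - M(12) = 19 = T
Plaintext: VERIFYVAULT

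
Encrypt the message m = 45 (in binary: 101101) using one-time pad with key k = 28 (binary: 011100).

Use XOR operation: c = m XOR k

Step 1: Write out the XOR operation bit by bit:
  Message: 101101
  Key:     011100
  XOR:     110001
Step 2: Convert to decimal: 110001 = 49.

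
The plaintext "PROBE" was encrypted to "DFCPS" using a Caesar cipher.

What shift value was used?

Step 1: Compare first letters: P (position 15) -> D (position 3).
Step 2: Shift = (3 - 15) mod 26 = 14.
The shift value is 14.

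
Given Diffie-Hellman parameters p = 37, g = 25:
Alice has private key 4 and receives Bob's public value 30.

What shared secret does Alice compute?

Step 1: s = B^a mod p = 30^4 mod 37.
  30^1 mod 37 = 30
  30^2 mod 37 = (30 * 30) mod 37 = 12
  30^3 mod 37 = (12 * 30) mod 37 = 27
  30^4 mod 37 = (27 * 30) mod 37 = 33
Result: shared secret = 33.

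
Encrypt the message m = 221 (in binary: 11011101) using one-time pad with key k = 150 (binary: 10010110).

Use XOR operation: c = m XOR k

Step 1: Write out the XOR operation bit by bit:
  Message: 11011101
  Key:     10010110
  XOR:     01001011
Step 2: Convert to decimal: 01001011 = 75.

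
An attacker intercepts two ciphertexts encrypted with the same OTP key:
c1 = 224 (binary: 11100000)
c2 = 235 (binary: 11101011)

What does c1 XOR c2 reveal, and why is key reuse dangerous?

Step 1: c1 XOR c2 = (m1 XOR k) XOR (m2 XOR k).
Step 2: By XOR associativity/commutativity: = m1 XOR m2 XOR k XOR k = m1 XOR m2.
Step 3: 11100000 XOR 11101011 = 00001011 = 11.
Step 4: The key cancels out! An attacker learns m1 XOR m2 = 11, revealing the relationship between plaintexts.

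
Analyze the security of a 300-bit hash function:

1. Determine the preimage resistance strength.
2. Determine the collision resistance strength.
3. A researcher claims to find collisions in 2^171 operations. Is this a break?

Step 1: Preimage resistance requires brute-force of 2^300 operations.
Step 2: Collision resistance (birthday bound) = 2^(300/2) = 2^150.
Step 3: The claimed attack costs 2^171 operations.
Step 4: Since 2^171 >= 2^150, the claimed attack is no faster than the generic birthday attack, so this does not break collision resistance.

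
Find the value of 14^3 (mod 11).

Step 1: Compute 14^3 mod 11 step by step, reducing modulo 11 at each step.
  14^1 mod 11 = 3
  14^2 mod 11 = (3 * 14) mod 11 = 9
  14^3 mod 11 = (9 * 14) mod 11 = 5
Step 2: Result = 5.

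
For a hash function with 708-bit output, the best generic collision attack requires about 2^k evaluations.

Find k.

Step 1: The hash has a 708-bit output.
Step 2: Collision resistance means it should be infeasible to find any x != y with h(x) = h(y).
By the birthday bound, a generic collision search succeeds after about sqrt(2^708) = 2^(708/2) = 2^354 evaluations.
Step 3: Security level = 354 bits.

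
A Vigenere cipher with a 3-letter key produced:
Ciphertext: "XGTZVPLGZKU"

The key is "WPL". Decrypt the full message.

Step 1: Key 'WPL' has length 3. Extended key: WPLWPLWPLWP
Step 2: Decrypt each position:
  X(23) - W(22) = 1 = B
  G(6) - P(15) = 17 = R
  T(19) - L(11) = 8 = I
  Z(25) - W(22) = 3 = D
  V(21) - P(15) = 6 = G
  P(15) - L(11) = 4 = E
  L(11) - W(22) = 15 = P
  G(6) - P(15) = 17 = R
  Z(25) - L(11) = 14 = O
  K(10) - W(22) = 14 = O
  U(20) - P(15) = 5 = F
Plaintext: BRIDGEPROOF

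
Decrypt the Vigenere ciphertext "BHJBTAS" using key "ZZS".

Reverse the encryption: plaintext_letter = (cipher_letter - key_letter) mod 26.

Step 1: Extend key: ZZSZZSZ
Step 2: Decrypt each letter (c - k) mod 26:
  B(1) - Z(25) = (1-25) mod 26 = 2 = C
  H(7) - Z(25) = (7-25) mod 26 = 8 = I
  J(9) - S(18) = (9-18) mod 26 = 17 = R
  B(1) - Z(25) = (1-25) mod 26 = 2 = C
  T(19) - Z(25) = (19-25) mod 26 = 20 = U
  A(0) - S(18) = (0-18) mod 26 = 8 = I
  S(18) - Z(25) = (18-25) mod 26 = 19 = T
Plaintext: CIRCUIT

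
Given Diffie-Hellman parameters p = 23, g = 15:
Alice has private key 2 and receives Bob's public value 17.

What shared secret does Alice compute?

Step 1: s = B^a mod p = 17^2 mod 23.
  17^1 mod 23 = 17
  17^2 mod 23 = (17 * 17) mod 23 = 13
Result: shared secret = 13.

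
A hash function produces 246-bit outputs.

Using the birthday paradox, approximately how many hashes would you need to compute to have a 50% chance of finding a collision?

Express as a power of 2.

Step 1: The birthday paradox gives collision probability ~50% after sqrt(2^n) = 2^(n/2) hashes.
Step 2: For 246-bit output: 2^(246/2) = 2^123.
Step 3: Approximately 2^123 hash computations needed.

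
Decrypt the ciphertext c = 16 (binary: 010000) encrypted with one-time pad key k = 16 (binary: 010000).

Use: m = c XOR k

Step 1: XOR ciphertext with key:
  Ciphertext: 010000
  Key:        010000
  XOR:        000000
Step 2: Plaintext = 000000 = 0 in decimal.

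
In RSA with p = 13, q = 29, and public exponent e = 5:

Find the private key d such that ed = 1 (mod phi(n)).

Step 1: n = 13 * 29 = 377.
Step 2: phi(n) = 12 * 28 = 336.
Step 3: Find d such that 5 * d = 1 (mod 336).
Step 4: d = 5^(-1) mod 336 = 269.
Verification: 5 * 269 = 1345 = 4 * 336 + 1.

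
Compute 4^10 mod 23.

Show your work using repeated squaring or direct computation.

Step 1: Compute 4^10 mod 23 step by step, reducing modulo 23 at each step.
  4^1 mod 23 = 4
  4^2 mod 23 = (4 * 4) mod 23 = 16
  4^3 mod 23 = (16 * 4) mod 23 = 18
  4^4 mod 23 = (18 * 4) mod 23 = 3
  4^5 mod 23 = (3 * 4) mod 23 = 12
  4^6 mod 23 = (12 * 4) mod 23 = 2
  4^7 mod 23 = (2 * 4) mod 23 = 8
  4^8 mod 23 = (8 * 4) mod 23 = 9
  4^9 mod 23 = (9 * 4) mod 23 = 13
  4^10 mod 23 = (13 * 4) mod 23 = 6
Step 2: Result = 6.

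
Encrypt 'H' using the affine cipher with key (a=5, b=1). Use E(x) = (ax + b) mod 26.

Step 1: Convert 'H' to number: x = 7.
Step 2: E(7) = (5 * 7 + 1) mod 26 = 36 mod 26 = 10.
Step 3: Convert 10 back to letter: K.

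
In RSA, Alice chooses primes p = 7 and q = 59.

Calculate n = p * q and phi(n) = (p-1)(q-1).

Step 1: n = p * q = 7 * 59 = 413.
Step 2: phi(n) = (p-1)(q-1) = 6 * 58 = 348.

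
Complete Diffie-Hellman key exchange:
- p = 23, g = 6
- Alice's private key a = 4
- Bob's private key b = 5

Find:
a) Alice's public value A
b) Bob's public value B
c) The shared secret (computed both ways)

Step 1: A = g^a mod p = 6^4 mod 23 = 8.
Step 2: B = g^b mod p = 6^5 mod 23 = 2.
Step 3: Alice computes s = B^a mod p = 2^4 mod 23 = 16.
Step 4: Bob computes s = A^b mod p = 8^5 mod 23 = 16.
Both sides agree: shared secret = 16.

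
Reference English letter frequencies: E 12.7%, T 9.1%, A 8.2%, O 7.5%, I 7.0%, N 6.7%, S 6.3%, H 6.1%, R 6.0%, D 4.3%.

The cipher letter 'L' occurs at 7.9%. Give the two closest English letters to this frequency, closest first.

Step 1: Observed frequency of 'L' is 7.9%.
Step 2: Compute distances to each reference frequency and sort:
  A (8.2%): difference = 0.3% <-- BEST
  O (7.5%): difference = 0.4% <-- RUNNER-UP
  I (7.0%): difference = 0.9%
  T (9.1%): difference = 1.2%
  N (6.7%): difference = 1.2%
Step 3: Most likely is 'A' (8.2%, diff 0.3%); second most likely is 'O' (7.5%, diff 0.4%).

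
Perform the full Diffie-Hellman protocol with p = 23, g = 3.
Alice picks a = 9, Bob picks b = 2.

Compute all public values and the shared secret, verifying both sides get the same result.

Step 1: A = g^a mod p = 3^9 mod 23 = 18.
Step 2: B = g^b mod p = 3^2 mod 23 = 9.
Step 3: Alice computes s = B^a mod p = 9^9 mod 23 = 2.
Step 4: Bob computes s = A^b mod p = 18^2 mod 23 = 2.
Both sides agree: shared secret = 2.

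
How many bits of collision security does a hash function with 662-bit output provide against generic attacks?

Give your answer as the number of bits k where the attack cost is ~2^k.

Step 1: The hash has a 662-bit output.
Step 2: Collision resistance means it should be infeasible to find any x != y with h(x) = h(y).
By the birthday bound, a generic collision search succeeds after about sqrt(2^662) = 2^(662/2) = 2^331 evaluations.
Step 3: Security level = 331 bits.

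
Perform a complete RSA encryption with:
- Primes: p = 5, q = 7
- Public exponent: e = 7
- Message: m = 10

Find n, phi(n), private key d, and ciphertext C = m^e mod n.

Step 1: n = 5 * 7 = 35.
Step 2: phi(n) = (5-1)(7-1) = 4 * 6 = 24.
Step 3: Find d = 7^(-1) mod 24 = 7.
  Verify: 7 * 7 = 49 = 1 (mod 24).
Step 4: C = 10^7 mod 35 = 10.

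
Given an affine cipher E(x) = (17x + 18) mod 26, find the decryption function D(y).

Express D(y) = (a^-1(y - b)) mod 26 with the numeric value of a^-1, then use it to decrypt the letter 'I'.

Step 1: Find a^-1, the modular inverse of 17 mod 26.
Step 2: We need 17 * a^-1 = 1 (mod 26).
Step 3: 17 * 23 = 391 = 15 * 26 + 1, so a^-1 = 23.
Step 4: D(y) = 23(y - 18) mod 26.
Step 5: Apply to 'I' (y = 8): D(8) = 23 * (8 - 18) mod 26 = 23 * -10 mod 26 = 4 -> 'E'.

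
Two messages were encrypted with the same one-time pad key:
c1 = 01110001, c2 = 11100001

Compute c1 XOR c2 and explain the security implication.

Step 1: c1 XOR c2 = (m1 XOR k) XOR (m2 XOR k).
Step 2: By XOR associativity/commutativity: = m1 XOR m2 XOR k XOR k = m1 XOR m2.
Step 3: 01110001 XOR 11100001 = 10010000 = 144.
Step 4: The key cancels out! An attacker learns m1 XOR m2 = 144, revealing the relationship between plaintexts.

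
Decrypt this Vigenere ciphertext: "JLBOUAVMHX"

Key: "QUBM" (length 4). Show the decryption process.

Step 1: Key 'QUBM' has length 4. Extended key: QUBMQUBMQU
Step 2: Decrypt each position:
  J(9) - Q(16) = 19 = T
  L(11) - U(20) = 17 = R
  B(1) - B(1) = 0 = A
  O(14) - M(12) = 2 = C
  U(20) - Q(16) = 4 = E
  A(0) - U(20) = 6 = G
  V(21) - B(1) = 20 = U
  M(12) - M(12) = 0 = A
  H(7) - Q(16) = 17 = R
  X(23) - U(20) = 3 = D
Plaintext: TRACEGUARD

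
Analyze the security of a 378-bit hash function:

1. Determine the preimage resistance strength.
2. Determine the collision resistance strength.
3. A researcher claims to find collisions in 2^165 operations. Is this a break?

Step 1: Preimage resistance requires brute-force of 2^378 operations.
Step 2: Collision resistance (birthday bound) = 2^(378/2) = 2^189.
Step 3: The claimed attack costs 2^165 operations.
Step 4: Since 2^165 < 2^189, the claimed attack beats the generic birthday bound, so collision resistance is broken.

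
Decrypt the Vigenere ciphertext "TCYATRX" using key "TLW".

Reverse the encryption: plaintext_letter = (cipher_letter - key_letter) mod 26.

Step 1: Extend key: TLWTLWT
Step 2: Decrypt each letter (c - k) mod 26:
  T(19) - T(19) = (19-19) mod 26 = 0 = A
  C(2) - L(11) = (2-11) mod 26 = 17 = R
  Y(24) - W(22) = (24-22) mod 26 = 2 = C
  A(0) - T(19) = (0-19) mod 26 = 7 = H
  T(19) - L(11) = (19-11) mod 26 = 8 = I
  R(17) - W(22) = (17-22) mod 26 = 21 = V
  X(23) - T(19) = (23-19) mod 26 = 4 = E
Plaintext: ARCHIVE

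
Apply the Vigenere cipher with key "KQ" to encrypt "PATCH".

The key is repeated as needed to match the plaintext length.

Step 1: Repeat key to match plaintext length:
  Plaintext: PATCH
  Key:       KQKQK
Step 2: Encrypt each letter:
  P(15) + K(10) = (15+10) mod 26 = 25 = Z
  A(0) + Q(16) = (0+16) mod 26 = 16 = Q
  T(19) + K(10) = (19+10) mod 26 = 3 = D
  C(2) + Q(16) = (2+16) mod 26 = 18 = S
  H(7) + K(10) = (7+10) mod 26 = 17 = R
Ciphertext: ZQDSR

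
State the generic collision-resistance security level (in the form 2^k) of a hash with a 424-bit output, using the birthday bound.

Step 1: The birthday paradox gives collision probability ~50% after sqrt(2^n) = 2^(n/2) hashes.
Step 2: For 424-bit output: 2^(424/2) = 2^212.
Step 3: Approximately 2^212 hash computations needed.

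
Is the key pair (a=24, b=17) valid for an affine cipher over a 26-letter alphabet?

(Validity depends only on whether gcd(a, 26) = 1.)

Step 1: Compute gcd(24, 26).
Step 2: gcd(24, 26) = 2.
Since gcd = 2 != 1, 24 shares a common factor with 26, so it cannot be used.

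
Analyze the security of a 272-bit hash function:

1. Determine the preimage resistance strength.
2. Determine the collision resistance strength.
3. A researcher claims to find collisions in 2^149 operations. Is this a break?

Step 1: Preimage resistance requires brute-force of 2^272 operations.
Step 2: Collision resistance (birthday bound) = 2^(272/2) = 2^136.
Step 3: The claimed attack costs 2^149 operations.
Step 4: Since 2^149 >= 2^136, the claimed attack is no faster than the generic birthday attack, so this does not break collision resistance.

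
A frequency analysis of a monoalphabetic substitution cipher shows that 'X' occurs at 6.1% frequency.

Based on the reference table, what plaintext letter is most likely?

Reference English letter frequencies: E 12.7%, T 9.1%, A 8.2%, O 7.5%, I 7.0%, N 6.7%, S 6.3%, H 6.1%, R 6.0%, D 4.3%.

Step 1: The observed frequency is 6.1%.
Step 2: Compare with English frequencies:
  E: 12.7% (difference: 6.6%)
  T: 9.1% (difference: 3.0%)
  A: 8.2% (difference: 2.1%)
  O: 7.5% (difference: 1.4%)
  I: 7.0% (difference: 0.9%)
  N: 6.7% (difference: 0.6%)
  S: 6.3% (difference: 0.2%)
  H: 6.1% (difference: 0.0%) <-- closest
  R: 6.0% (difference: 0.1%)
  D: 4.3% (difference: 1.8%)
Step 3: 'X' most likely represents 'H' (frequency 6.1%).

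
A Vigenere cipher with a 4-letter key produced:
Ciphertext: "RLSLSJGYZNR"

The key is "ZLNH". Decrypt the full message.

Step 1: Key 'ZLNH' has length 4. Extended key: ZLNHZLNHZLN
Step 2: Decrypt each position:
  R(17) - Z(25) = 18 = S
  L(11) - L(11) = 0 = A
  S(18) - N(13) = 5 = F
  L(11) - H(7) = 4 = E
  S(18) - Z(25) = 19 = T
  J(9) - L(11) = 24 = Y
  G(6) - N(13) = 19 = T
  Y(24) - H(7) = 17 = R
  Z(25) - Z(25) = 0 = A
  N(13) - L(11) = 2 = C
  R(17) - N(13) = 4 = E
Plaintext: SAFETYTRACE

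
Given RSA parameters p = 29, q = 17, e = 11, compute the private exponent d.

Step 1: n = 29 * 17 = 493.
Step 2: phi(n) = 28 * 16 = 448.
Step 3: Find d such that 11 * d = 1 (mod 448).
Step 4: d = 11^(-1) mod 448 = 163.
Verification: 11 * 163 = 1793 = 4 * 448 + 1.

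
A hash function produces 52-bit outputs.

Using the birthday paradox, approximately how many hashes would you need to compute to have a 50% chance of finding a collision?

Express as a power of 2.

Step 1: The birthday paradox gives collision probability ~50% after sqrt(2^n) = 2^(n/2) hashes.
Step 2: For 52-bit output: 2^(52/2) = 2^26.
Step 3: Approximately 2^26 hash computations needed.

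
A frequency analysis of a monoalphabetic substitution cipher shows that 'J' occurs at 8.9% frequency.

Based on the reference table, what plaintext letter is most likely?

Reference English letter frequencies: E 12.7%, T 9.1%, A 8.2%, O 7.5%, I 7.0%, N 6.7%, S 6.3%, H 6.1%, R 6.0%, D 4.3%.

Step 1: The observed frequency is 8.9%.
Step 2: Compare with English frequencies:
  E: 12.7% (difference: 3.8%)
  T: 9.1% (difference: 0.2%) <-- closest
  A: 8.2% (difference: 0.7%)
  O: 7.5% (difference: 1.4%)
  I: 7.0% (difference: 1.9%)
  N: 6.7% (difference: 2.2%)
  S: 6.3% (difference: 2.6%)
  H: 6.1% (difference: 2.8%)
  R: 6.0% (difference: 2.9%)
  D: 4.3% (difference: 4.6%)
Step 3: 'J' most likely represents 'T' (frequency 9.1%).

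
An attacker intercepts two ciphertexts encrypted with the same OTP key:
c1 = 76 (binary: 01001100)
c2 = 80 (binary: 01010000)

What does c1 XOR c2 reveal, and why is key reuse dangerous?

Step 1: c1 XOR c2 = (m1 XOR k) XOR (m2 XOR k).
Step 2: By XOR associativity/commutativity: = m1 XOR m2 XOR k XOR k = m1 XOR m2.
Step 3: 01001100 XOR 01010000 = 00011100 = 28.
Step 4: The key cancels out! An attacker learns m1 XOR m2 = 28, revealing the relationship between plaintexts.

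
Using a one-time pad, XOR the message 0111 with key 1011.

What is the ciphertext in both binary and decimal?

Step 1: Write out the XOR operation bit by bit:
  Message: 0111
  Key:     1011
  XOR:     1100
Step 2: Convert to decimal: 1100 = 12.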